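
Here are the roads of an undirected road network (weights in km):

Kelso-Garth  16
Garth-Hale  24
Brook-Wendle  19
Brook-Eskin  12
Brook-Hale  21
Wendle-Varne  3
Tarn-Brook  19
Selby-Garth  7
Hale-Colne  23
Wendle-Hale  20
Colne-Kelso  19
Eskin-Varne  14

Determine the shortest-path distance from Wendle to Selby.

Settle nodes by increasing distance from Wendle:
Wendle: 0
Varne: 3  (via Wendle)
Eskin: 17  (via Varne)
Brook: 19  (via Wendle)
Hale: 20  (via Wendle)
Tarn: 38  (via Brook)
Colne: 43  (via Hale)
Garth: 44  (via Hale)
Selby: 51  (via Garth)
Shortest route: Wendle → Hale → Garth → Selby = 51 km.

51 km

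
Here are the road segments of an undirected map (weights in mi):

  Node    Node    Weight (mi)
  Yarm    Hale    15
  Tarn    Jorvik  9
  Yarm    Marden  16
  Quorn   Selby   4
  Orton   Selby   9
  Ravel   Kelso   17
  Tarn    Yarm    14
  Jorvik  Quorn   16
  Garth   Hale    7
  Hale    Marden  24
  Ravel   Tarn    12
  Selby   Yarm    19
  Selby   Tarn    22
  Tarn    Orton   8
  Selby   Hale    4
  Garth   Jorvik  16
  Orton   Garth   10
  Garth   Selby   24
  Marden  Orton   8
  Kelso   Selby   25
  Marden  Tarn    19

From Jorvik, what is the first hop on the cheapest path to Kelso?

Tarn

Compare a few routes:
Jorvik → Tarn → Ravel → Kelso: 9+12+17 = 38
Jorvik → Quorn → Selby → Kelso: 16+4+25 = 45
Cheapest is Jorvik → Tarn → Ravel → Kelso at 38 mi.
So from Jorvik the first move is to Tarn.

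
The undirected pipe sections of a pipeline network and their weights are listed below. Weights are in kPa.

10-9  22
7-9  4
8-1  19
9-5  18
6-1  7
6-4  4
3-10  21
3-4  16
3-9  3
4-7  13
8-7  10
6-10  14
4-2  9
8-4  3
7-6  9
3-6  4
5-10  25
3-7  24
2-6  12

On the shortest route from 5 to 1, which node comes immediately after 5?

9

Enumerating some paths:
5–9–7–8–4–6–1: 18+4+10+3+4+7 = 46
5–9–3–6–1: 18+3+4+7 = 32
5–9–7–6–1: 18+4+9+7 = 38
5–9–7–4–6–1: 18+4+13+4+7 = 46
The minimum is 32 kPa via 5–9–3–6–1.
So from 5 the first move is to 9.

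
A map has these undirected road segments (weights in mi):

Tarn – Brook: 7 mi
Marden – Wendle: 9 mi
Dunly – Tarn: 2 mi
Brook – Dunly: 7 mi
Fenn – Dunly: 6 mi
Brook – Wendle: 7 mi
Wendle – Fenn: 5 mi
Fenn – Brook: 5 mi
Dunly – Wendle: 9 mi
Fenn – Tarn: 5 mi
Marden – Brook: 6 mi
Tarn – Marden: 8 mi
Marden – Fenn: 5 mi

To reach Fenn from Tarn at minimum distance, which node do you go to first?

Candidate routes:
Tarn → Brook → Fenn: 7+5 = 12
Tarn → Fenn: 5 = 5
Tarn → Dunly → Fenn: 2+6 = 8
Cheapest is Tarn → Fenn at 5 mi.
So from Tarn the first move is to Fenn.

Fenn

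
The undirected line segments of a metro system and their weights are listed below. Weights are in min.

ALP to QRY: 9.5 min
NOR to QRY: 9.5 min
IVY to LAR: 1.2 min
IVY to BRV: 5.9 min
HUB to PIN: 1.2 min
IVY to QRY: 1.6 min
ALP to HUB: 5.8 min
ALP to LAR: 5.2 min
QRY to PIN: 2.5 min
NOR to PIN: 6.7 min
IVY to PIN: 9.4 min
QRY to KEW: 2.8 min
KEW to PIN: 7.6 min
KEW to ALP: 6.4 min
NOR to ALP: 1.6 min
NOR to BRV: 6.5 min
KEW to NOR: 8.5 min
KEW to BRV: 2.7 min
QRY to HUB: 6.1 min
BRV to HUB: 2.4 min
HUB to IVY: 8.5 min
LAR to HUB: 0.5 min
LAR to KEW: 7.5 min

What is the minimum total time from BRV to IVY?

Running Dijkstra from BRV:
BRV: 0
HUB: 2.4  (via BRV)
KEW: 2.7  (via BRV)
LAR: 2.9  (via HUB)
PIN: 3.6  (via HUB)
IVY: 4.1  (via LAR)
Shortest route: BRV–HUB–LAR–IVY = 4.1 min.

4.1 min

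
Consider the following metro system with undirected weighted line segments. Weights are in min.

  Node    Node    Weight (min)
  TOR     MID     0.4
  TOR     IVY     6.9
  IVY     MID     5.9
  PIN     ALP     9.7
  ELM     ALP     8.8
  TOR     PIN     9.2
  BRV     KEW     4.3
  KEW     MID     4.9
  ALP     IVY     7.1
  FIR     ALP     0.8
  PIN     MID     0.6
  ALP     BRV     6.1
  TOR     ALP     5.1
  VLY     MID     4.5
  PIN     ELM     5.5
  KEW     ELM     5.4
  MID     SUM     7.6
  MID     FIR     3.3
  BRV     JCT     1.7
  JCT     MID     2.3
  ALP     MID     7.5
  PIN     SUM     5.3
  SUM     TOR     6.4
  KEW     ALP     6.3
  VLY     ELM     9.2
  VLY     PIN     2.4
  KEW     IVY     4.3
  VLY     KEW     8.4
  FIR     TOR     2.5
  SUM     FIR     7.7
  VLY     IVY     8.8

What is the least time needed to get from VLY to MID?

Candidate routes:
VLY - PIN - MID: 2.4+0.6 = 3
VLY - MID: 4.5 = 4.5
The minimum is 3 min via VLY - PIN - MID.

3 min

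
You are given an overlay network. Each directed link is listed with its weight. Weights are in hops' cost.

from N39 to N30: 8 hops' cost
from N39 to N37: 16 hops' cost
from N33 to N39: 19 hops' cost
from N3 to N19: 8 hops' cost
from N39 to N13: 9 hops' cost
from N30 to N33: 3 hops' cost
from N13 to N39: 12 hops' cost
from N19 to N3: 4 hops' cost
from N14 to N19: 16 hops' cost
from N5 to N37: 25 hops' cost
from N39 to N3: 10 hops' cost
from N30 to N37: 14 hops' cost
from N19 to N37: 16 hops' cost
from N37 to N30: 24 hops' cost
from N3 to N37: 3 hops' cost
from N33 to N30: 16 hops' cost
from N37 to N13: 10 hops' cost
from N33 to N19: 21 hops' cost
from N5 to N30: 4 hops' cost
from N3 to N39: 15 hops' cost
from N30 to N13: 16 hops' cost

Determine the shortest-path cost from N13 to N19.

30 hops' cost

Compare a few routes:
N13 → N39 → N3 → N19: 12+10+8 = 30
N13 → N39 → N30 → N33 → N19: 12+8+3+21 = 44
The minimum is 30 hops' cost via N13 → N39 → N3 → N19.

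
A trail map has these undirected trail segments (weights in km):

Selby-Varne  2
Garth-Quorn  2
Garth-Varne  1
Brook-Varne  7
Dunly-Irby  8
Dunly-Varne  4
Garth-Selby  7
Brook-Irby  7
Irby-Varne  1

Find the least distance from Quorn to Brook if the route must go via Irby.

Best Quorn to Irby: Quorn → Garth → Varne → Irby costing 4
Shortest Irby→Brook: Irby → Brook = 7
Total via Irby: 4 + 7 = 11 km.

11 km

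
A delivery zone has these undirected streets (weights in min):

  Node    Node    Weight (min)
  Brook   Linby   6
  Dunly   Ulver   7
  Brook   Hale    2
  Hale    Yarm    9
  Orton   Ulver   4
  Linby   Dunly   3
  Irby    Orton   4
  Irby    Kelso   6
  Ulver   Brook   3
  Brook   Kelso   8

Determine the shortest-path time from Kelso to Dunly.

17 min

Compare a few routes:
Kelso → Brook → Ulver → Dunly: 8+3+7 = 18
Kelso → Irby → Orton → Ulver → Dunly: 6+4+4+7 = 21
Kelso → Brook → Linby → Dunly: 8+6+3 = 17
Kelso → Irby → Orton → Ulver → Brook → Linby → Dunly: 6+4+4+3+6+3 = 26
Cheapest is Kelso → Brook → Linby → Dunly at 17 min.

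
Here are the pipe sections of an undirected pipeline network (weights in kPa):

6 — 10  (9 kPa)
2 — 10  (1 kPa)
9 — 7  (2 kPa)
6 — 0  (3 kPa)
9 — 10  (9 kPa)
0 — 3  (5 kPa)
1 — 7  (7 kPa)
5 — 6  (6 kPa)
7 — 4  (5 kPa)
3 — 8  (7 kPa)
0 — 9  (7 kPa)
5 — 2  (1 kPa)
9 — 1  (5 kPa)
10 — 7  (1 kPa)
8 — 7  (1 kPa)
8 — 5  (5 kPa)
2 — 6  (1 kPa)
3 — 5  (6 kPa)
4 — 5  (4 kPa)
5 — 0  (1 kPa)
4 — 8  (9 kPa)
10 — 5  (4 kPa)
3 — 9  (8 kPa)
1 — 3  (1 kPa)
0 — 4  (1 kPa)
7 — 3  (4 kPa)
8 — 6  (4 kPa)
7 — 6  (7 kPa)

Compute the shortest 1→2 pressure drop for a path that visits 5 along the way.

Shortest 1→5: 1 → 3 → 5 = 7
Shortest 5→2: 5 → 2 = 1
Total via 5: 7 + 1 = 8 kPa.

8 kPa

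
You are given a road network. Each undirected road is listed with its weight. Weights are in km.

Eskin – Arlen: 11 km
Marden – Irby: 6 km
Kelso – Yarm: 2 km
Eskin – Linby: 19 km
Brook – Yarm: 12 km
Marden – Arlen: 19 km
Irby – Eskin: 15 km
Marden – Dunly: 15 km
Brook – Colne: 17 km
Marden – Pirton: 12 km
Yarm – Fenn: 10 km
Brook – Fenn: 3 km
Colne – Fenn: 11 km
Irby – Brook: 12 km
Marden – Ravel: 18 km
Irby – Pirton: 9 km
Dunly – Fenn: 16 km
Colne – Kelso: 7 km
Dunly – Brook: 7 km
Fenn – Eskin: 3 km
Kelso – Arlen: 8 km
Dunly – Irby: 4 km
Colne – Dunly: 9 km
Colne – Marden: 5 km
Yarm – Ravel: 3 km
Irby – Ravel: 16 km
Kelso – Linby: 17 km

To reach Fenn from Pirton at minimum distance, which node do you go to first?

Compare a few routes:
Pirton - Irby - Brook - Fenn: 9+12+3 = 24
Pirton - Irby - Dunly - Brook - Fenn: 9+4+7+3 = 23
The minimum is 23 km via Pirton - Irby - Dunly - Brook - Fenn.
So from Pirton the first move is to Irby.

Irby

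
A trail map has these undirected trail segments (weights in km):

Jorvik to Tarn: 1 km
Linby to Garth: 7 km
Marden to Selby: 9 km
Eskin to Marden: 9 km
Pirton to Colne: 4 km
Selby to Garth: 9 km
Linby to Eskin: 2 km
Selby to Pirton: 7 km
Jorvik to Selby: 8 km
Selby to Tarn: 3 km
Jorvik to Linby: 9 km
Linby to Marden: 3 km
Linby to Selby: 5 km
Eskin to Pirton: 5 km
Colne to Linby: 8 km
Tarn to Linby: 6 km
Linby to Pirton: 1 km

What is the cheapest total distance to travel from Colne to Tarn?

Settle nodes by increasing distance from Colne:
Colne: 0
Pirton: 4  (via Colne)
Linby: 5  (via Pirton)
Eskin: 7  (via Linby)
Marden: 8  (via Linby)
Selby: 10  (via Linby)
Tarn: 11  (via Linby)
Shortest route: Colne → Pirton → Linby → Tarn = 11 km.

11 km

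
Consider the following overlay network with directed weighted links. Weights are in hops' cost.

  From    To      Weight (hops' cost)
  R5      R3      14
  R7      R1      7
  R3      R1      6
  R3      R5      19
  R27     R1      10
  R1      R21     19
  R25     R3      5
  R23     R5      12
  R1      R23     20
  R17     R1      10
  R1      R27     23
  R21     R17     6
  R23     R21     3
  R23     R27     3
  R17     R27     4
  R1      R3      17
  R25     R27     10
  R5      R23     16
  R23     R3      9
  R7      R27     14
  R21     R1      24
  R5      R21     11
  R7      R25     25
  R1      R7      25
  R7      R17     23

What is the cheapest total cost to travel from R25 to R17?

Running Dijkstra from R25:
R25: 0
R3: 5  (via R25)
R27: 10  (via R25)
R1: 11  (via R3)
R5: 24  (via R3)
R21: 30  (via R1)
R23: 31  (via R1)
R17: 36  (via R21)
Shortest route: R25 → R3 → R1 → R21 → R17 = 36 hops' cost.

36 hops' cost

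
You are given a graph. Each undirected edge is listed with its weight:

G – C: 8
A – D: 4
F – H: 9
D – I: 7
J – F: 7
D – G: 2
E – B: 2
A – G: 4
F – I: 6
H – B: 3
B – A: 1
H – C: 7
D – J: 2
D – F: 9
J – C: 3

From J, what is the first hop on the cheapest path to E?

D

Enumerating some paths:
J–C–H–B–E: 3+7+3+2 = 15
J–D–G–A–B–E: 2+2+4+1+2 = 11
J–D–A–B–E: 2+4+1+2 = 9
J–C–G–A–B–E: 3+8+4+1+2 = 18
Cheapest is J–D–A–B–E at 9.
So from J the first move is to D.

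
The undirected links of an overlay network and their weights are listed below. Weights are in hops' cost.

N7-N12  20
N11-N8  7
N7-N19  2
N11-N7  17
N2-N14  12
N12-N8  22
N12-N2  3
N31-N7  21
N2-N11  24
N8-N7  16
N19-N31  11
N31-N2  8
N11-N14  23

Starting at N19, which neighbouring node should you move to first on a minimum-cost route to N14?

N31

Enumerating some paths:
N19 - N31 - N2 - N14: 11+8+12 = 31
N19 - N7 - N12 - N2 - N14: 2+20+3+12 = 37
Cheapest is N19 - N31 - N2 - N14 at 31 hops' cost.
So from N19 the first move is to N31.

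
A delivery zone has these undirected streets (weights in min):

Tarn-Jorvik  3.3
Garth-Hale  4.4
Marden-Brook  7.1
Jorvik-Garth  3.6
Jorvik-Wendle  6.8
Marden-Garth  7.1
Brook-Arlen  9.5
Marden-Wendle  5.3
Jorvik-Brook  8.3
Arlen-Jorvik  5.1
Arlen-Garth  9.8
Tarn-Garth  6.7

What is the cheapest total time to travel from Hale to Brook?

16.3 min

Compare a few routes:
Hale → Garth → Marden → Brook: 4.4+7.1+7.1 = 18.6
Hale → Garth → Jorvik → Arlen → Brook: 4.4+3.6+5.1+9.5 = 22.6
Hale → Garth → Tarn → Jorvik → Brook: 4.4+6.7+3.3+8.3 = 22.7
Hale → Garth → Jorvik → Brook: 4.4+3.6+8.3 = 16.3
The minimum is 16.3 min via Hale → Garth → Jorvik → Brook.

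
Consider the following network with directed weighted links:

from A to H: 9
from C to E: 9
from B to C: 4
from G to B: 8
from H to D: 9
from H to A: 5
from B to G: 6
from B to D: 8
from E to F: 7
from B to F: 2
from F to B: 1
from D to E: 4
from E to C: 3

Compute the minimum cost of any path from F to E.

Shortest distances from F:
F: 0
B: 1  (via F)
C: 5  (via B)
G: 7  (via B)
D: 9  (via B)
E: 13  (via D)
Shortest route: F → B → D → E = 13.

13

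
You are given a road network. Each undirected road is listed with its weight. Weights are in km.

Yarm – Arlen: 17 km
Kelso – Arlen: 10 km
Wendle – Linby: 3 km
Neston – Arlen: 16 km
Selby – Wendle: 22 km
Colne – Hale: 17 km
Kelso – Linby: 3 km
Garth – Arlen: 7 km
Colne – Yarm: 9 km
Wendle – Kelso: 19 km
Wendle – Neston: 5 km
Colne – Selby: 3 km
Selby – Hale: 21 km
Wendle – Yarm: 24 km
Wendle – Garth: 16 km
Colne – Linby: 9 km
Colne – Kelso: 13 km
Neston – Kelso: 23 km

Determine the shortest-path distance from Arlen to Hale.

Enumerating some paths:
Arlen - Kelso - Linby - Colne - Hale: 10+3+9+17 = 39
Arlen - Kelso - Colne - Hale: 10+13+17 = 40
Cheapest is Arlen - Kelso - Linby - Colne - Hale at 39 km.

39 km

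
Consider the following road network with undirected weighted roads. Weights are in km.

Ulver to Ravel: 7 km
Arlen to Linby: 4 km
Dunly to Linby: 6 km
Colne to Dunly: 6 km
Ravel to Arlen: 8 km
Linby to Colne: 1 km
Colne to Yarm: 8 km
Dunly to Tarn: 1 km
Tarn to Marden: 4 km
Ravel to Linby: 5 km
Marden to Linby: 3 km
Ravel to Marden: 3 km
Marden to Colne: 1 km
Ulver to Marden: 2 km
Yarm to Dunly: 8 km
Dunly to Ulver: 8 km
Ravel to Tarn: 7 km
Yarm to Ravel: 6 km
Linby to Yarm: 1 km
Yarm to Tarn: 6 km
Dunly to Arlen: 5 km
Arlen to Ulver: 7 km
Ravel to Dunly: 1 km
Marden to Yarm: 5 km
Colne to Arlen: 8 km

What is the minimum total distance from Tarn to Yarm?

Shortest distances from Tarn:
Tarn: 0
Dunly: 1  (via Tarn)
Ravel: 2  (via Dunly)
Marden: 4  (via Tarn)
Colne: 5  (via Marden)
Ulver: 6  (via Marden)
Linby: 6  (via Colne)
Arlen: 6  (via Dunly)
Yarm: 6  (via Tarn)
Shortest route: Tarn → Yarm = 6 km.

6 km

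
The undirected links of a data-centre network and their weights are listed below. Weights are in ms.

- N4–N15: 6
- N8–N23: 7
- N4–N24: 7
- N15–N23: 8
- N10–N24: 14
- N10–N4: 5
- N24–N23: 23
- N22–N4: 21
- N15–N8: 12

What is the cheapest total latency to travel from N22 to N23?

35 ms

Candidate routes:
N22–N4–N15–N23: 21+6+8 = 35
N22–N4–N15–N8–N23: 21+6+12+7 = 46
Cheapest is N22–N4–N15–N23 at 35 ms.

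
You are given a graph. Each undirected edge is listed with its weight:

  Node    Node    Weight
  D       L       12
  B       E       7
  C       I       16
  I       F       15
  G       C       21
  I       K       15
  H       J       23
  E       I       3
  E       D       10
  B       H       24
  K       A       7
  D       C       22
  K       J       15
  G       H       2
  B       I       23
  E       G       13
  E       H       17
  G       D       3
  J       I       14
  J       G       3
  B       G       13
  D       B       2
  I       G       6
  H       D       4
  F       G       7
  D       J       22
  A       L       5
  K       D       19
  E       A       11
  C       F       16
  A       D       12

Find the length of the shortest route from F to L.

Compare a few routes:
F → G → H → D → L: 7+2+4+12 = 25
F → G → D → L: 7+3+12 = 22
The minimum is 22 via F → G → D → L.

22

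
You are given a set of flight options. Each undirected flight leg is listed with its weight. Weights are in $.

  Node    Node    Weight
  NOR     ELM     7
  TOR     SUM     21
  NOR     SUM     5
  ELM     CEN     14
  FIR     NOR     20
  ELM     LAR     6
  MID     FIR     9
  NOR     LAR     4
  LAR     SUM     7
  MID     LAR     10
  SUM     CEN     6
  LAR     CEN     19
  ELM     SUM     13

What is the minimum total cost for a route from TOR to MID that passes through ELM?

$49

Best TOR to ELM: TOR → SUM → NOR → ELM costing 33
Best ELM to MID: ELM → LAR → MID costing 16
Total via ELM: 33 + 16 = $49.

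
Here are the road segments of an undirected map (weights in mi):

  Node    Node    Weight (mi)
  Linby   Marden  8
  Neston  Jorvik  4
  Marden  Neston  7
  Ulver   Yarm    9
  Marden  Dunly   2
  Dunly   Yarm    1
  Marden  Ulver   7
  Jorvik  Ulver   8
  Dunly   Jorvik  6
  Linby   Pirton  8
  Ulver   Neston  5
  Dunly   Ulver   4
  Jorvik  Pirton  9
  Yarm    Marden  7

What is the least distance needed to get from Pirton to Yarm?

Shortest distances from Pirton:
Pirton: 0
Linby: 8  (via Pirton)
Jorvik: 9  (via Pirton)
Neston: 13  (via Jorvik)
Dunly: 15  (via Jorvik)
Marden: 16  (via Linby)
Yarm: 16  (via Dunly)
Shortest route: Pirton–Jorvik–Dunly–Yarm = 16 mi.

16 mi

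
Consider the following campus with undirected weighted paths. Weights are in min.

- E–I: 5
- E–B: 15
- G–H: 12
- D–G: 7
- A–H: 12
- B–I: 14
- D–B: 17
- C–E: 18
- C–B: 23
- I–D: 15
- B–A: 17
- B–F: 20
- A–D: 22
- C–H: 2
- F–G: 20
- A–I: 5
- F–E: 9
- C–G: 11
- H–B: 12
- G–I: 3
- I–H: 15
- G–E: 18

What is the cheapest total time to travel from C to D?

Compare a few routes:
C–G–D: 11+7 = 18
C–H–I–G–D: 2+15+3+7 = 27
C–H–G–D: 2+12+7 = 21
The minimum is 18 min via C–G–D.

18 min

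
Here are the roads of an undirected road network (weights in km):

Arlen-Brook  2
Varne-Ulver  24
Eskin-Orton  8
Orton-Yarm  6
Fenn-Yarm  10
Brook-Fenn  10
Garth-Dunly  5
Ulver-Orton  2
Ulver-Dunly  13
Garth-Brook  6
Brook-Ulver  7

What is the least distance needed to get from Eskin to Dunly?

Settle nodes by increasing distance from Eskin:
Eskin: 0
Orton: 8  (via Eskin)
Ulver: 10  (via Orton)
Yarm: 14  (via Orton)
Brook: 17  (via Ulver)
Arlen: 19  (via Brook)
Dunly: 23  (via Ulver)
Shortest route: Eskin → Orton → Ulver → Dunly = 23 km.

23 km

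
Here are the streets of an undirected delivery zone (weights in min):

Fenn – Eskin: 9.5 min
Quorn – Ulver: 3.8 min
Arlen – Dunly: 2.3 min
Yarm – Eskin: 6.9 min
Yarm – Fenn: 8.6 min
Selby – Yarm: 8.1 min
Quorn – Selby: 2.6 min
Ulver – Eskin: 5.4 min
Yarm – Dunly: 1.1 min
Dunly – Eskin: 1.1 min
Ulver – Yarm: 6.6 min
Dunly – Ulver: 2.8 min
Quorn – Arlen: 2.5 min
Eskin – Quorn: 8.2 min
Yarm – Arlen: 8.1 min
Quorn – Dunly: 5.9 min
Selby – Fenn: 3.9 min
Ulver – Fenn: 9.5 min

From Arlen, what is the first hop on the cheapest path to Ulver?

Dunly

Enumerating some paths:
Arlen → Dunly → Ulver: 2.3+2.8 = 5.1
Arlen → Quorn → Ulver: 2.5+3.8 = 6.3
Cheapest is Arlen → Dunly → Ulver at 5.1 min.
So from Arlen the first move is to Dunly.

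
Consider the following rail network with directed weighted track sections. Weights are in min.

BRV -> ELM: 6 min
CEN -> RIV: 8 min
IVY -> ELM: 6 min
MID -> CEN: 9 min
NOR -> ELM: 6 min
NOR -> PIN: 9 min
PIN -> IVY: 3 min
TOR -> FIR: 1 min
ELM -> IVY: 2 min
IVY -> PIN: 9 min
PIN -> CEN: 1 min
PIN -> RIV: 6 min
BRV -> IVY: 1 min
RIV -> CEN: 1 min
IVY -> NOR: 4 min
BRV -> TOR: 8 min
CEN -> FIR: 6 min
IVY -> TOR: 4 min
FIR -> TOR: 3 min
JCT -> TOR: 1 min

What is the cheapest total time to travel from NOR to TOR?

Candidate routes:
NOR - ELM - IVY - TOR: 6+2+4 = 12
NOR - PIN - IVY - TOR: 9+3+4 = 16
The minimum is 12 min via NOR - ELM - IVY - TOR.

12 min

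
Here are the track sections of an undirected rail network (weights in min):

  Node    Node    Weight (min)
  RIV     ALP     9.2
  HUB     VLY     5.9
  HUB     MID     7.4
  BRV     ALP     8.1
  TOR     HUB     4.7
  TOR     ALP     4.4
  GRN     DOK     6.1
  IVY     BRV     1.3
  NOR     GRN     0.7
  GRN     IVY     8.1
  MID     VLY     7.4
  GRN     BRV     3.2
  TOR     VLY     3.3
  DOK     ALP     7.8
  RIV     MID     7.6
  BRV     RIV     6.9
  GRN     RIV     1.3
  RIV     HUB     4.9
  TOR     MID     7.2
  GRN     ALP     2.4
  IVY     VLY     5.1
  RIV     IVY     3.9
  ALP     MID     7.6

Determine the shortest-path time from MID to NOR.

9.6 min

Settle nodes by increasing distance from MID:
MID: 0
TOR: 7.2  (via MID)
HUB: 7.4  (via MID)
VLY: 7.4  (via MID)
ALP: 7.6  (via MID)
RIV: 7.6  (via MID)
GRN: 8.9  (via RIV)
NOR: 9.6  (via GRN)
Shortest route: MID–RIV–GRN–NOR = 9.6 min.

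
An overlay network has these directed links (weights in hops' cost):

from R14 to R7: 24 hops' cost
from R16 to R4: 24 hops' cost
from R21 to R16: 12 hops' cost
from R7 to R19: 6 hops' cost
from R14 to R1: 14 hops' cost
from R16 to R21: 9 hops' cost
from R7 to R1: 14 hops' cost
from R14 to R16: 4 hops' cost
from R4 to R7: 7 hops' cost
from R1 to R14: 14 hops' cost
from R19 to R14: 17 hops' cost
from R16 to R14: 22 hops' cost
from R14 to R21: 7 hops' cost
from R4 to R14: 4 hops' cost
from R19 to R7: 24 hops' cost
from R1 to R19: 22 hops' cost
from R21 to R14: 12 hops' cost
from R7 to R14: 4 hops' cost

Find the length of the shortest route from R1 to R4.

Running Dijkstra from R1:
R1: 0
R14: 14  (via R1)
R16: 18  (via R14)
R21: 21  (via R14)
R19: 22  (via R1)
R7: 38  (via R14)
R4: 42  (via R16)
Shortest route: R1–R14–R16–R4 = 42 hops' cost.

42 hops' cost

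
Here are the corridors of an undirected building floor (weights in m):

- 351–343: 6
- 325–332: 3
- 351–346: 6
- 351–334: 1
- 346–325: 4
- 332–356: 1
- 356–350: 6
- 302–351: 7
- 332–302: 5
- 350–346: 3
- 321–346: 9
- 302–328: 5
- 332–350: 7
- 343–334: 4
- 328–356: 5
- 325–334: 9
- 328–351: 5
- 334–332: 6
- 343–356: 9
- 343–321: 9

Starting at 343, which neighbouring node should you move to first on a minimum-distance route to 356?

356

Compare a few routes:
343 → 356: 9 = 9
343 → 351 → 334 → 332 → 356: 6+1+6+1 = 14
343 → 334 → 332 → 356: 4+6+1 = 11
The minimum is 9 m via 343 → 356.
So from 343 the first move is to 356.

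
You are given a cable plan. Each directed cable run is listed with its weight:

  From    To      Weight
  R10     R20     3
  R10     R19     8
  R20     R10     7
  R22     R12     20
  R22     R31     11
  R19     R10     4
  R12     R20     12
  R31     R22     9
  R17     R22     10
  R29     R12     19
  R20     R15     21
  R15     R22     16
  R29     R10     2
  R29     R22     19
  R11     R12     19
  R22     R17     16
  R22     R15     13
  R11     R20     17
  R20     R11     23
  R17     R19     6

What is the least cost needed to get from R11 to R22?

Shortest distances from R11:
R11: 0
R20: 17  (via R11)
R12: 19  (via R11)
R10: 24  (via R20)
R19: 32  (via R10)
R15: 38  (via R20)
R22: 54  (via R15)
Shortest route: R11–R20–R15–R22 = 54.

54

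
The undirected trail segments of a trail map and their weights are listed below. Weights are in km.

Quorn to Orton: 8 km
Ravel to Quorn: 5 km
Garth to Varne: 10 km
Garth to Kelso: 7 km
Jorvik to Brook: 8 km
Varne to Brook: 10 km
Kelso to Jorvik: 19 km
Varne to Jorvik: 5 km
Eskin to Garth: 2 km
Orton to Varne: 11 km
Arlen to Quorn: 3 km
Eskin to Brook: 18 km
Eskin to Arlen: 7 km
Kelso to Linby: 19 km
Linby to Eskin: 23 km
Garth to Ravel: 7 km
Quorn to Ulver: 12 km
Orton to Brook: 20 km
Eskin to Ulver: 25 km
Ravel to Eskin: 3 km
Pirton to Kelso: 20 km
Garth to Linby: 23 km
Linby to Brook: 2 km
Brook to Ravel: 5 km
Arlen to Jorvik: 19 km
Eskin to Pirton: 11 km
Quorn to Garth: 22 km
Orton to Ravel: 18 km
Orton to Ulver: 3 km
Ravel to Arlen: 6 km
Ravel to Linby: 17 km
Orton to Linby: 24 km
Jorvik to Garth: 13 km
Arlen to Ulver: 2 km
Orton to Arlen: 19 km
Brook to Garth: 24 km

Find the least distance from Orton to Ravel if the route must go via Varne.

Shortest Orton→Varne: Orton → Varne = 11
Shortest Varne→Ravel: Varne → Brook → Ravel = 15
Total via Varne: 11 + 15 = 26 km.

26 km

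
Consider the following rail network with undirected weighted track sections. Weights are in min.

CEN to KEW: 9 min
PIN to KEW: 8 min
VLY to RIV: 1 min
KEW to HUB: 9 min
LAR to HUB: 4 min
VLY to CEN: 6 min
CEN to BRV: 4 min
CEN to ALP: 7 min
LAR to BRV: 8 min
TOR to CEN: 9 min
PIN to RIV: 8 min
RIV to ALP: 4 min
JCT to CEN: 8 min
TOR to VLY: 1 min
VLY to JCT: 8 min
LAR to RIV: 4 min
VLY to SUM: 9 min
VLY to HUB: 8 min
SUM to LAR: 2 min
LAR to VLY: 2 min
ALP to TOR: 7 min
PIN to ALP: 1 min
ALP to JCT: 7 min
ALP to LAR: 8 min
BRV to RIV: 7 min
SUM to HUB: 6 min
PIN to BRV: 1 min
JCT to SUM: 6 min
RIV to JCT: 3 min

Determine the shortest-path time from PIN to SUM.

10 min

Compare a few routes:
PIN → ALP → RIV → VLY → LAR → SUM: 1+4+1+2+2 = 10
PIN → ALP → RIV → LAR → SUM: 1+4+4+2 = 11
Cheapest is PIN → ALP → RIV → VLY → LAR → SUM at 10 min.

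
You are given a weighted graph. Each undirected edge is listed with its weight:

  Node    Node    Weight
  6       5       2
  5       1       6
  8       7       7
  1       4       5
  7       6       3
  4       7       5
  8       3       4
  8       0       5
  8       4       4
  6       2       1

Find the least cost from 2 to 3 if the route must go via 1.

22

Best 2 to 1: 2–6–5–1 costing 9
Best 1 to 3: 1–4–8–3 costing 13
Total via 1: 9 + 13 = 22.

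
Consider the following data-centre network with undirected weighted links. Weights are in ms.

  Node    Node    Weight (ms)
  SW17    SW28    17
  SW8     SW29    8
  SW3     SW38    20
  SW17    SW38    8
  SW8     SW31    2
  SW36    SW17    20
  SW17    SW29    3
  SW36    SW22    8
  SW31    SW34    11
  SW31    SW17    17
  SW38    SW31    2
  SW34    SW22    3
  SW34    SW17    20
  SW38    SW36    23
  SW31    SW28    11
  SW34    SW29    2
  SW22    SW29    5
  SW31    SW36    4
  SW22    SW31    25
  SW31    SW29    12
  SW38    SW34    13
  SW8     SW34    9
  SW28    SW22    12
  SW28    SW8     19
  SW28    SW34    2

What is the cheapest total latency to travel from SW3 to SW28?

Candidate routes:
SW3–SW38–SW31–SW28: 20+2+11 = 33
SW3–SW38–SW31–SW8–SW34–SW28: 20+2+2+9+2 = 35
SW3–SW38–SW31–SW34–SW28: 20+2+11+2 = 35
Cheapest is SW3–SW38–SW31–SW28 at 33 ms.

33 ms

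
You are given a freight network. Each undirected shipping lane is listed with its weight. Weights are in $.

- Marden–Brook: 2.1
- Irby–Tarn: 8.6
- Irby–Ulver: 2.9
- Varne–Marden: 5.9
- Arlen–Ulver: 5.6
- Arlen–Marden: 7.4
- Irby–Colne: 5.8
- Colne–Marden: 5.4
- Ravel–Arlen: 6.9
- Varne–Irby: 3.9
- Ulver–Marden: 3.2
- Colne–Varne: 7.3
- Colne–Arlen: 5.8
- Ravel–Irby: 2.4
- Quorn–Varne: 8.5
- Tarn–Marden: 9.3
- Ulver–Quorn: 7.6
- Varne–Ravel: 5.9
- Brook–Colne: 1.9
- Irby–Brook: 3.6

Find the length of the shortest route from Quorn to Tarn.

$19.1

Shortest distances from Quorn:
Quorn: 0
Ulver: 7.6  (via Quorn)
Varne: 8.5  (via Quorn)
Irby: 10.5  (via Ulver)
Marden: 10.8  (via Ulver)
Brook: 12.9  (via Marden)
Ravel: 12.9  (via Irby)
Arlen: 13.2  (via Ulver)
Colne: 14.8  (via Brook)
Tarn: 19.1  (via Irby)
Shortest route: Quorn → Ulver → Irby → Tarn = $19.1.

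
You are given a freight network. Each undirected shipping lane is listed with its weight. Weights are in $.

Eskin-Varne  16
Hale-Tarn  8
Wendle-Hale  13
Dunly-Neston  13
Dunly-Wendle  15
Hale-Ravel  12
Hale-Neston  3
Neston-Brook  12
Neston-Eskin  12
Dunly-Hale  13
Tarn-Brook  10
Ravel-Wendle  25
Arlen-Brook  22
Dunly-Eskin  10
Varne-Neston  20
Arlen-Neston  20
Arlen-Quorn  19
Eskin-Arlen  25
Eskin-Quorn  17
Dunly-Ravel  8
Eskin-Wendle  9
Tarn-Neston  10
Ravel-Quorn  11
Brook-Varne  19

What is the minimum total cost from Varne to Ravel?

$34

Enumerating some paths:
Varne - Neston - Hale - Ravel: 20+3+12 = 35
Varne - Eskin - Dunly - Ravel: 16+10+8 = 34
The minimum is $34 via Varne - Eskin - Dunly - Ravel.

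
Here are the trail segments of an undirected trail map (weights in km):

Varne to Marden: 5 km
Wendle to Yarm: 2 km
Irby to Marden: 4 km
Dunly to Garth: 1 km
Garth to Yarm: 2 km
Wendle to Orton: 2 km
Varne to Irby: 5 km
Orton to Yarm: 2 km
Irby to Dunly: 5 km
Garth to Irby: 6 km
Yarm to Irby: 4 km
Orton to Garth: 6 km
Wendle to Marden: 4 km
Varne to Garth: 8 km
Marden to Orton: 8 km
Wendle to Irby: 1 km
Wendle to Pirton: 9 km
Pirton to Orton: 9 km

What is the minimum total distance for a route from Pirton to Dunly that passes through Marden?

Shortest Pirton→Marden: Pirton–Wendle–Marden = 13
Shortest Marden→Dunly: Marden–Irby–Dunly = 9
Total via Marden: 13 + 9 = 22 km.

22 km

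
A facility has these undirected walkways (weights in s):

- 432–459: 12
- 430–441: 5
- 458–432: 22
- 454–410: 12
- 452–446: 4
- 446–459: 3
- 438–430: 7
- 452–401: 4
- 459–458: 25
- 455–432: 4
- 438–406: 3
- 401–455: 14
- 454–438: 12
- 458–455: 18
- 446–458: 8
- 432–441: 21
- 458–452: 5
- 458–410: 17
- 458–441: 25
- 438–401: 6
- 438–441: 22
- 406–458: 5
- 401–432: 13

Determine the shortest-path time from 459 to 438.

Compare a few routes:
459 - 446 - 452 - 458 - 406 - 438: 3+4+5+5+3 = 20
459 - 446 - 452 - 401 - 438: 3+4+4+6 = 17
459 - 446 - 458 - 406 - 438: 3+8+5+3 = 19
Cheapest is 459 - 446 - 452 - 401 - 438 at 17 s.

17 s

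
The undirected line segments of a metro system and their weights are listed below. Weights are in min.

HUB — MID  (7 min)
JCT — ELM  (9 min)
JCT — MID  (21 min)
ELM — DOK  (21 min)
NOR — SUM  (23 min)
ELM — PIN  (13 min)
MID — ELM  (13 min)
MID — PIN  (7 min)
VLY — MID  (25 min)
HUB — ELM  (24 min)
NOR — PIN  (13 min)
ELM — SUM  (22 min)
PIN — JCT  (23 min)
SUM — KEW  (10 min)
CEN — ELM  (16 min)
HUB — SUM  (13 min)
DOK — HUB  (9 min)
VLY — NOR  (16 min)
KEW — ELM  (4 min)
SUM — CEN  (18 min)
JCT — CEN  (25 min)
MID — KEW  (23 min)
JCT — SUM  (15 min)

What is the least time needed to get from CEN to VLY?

Compare a few routes:
CEN → ELM → MID → VLY: 16+13+25 = 54
CEN → ELM → PIN → NOR → VLY: 16+13+13+16 = 58
CEN → SUM → NOR → VLY: 18+23+16 = 57
Cheapest is CEN → ELM → MID → VLY at 54 min.

54 min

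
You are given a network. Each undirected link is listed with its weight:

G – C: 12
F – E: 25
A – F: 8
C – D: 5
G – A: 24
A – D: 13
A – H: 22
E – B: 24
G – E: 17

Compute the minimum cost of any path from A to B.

57

Candidate routes:
A → D → C → G → E → B: 13+5+12+17+24 = 71
A → F → E → B: 8+25+24 = 57
A → G → E → B: 24+17+24 = 65
Cheapest is A → F → E → B at 57.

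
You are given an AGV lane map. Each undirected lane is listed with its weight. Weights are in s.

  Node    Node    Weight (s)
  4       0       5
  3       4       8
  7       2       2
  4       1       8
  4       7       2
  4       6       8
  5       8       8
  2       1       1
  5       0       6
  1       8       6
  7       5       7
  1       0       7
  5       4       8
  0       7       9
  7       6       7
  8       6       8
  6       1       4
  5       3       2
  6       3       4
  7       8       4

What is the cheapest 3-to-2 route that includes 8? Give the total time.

16 s

Shortest 3→8: 3–5–8 = 10
Best 8 to 2: 8–7–2 costing 6
Total via 8: 10 + 6 = 16 s.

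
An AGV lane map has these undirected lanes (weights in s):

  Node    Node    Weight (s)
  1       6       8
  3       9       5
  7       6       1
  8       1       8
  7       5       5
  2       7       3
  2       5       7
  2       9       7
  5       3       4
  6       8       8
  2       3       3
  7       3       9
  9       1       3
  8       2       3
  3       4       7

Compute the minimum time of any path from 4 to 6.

Running Dijkstra from 4:
4: 0
3: 7  (via 4)
2: 10  (via 3)
5: 11  (via 3)
9: 12  (via 3)
7: 13  (via 2)
8: 13  (via 2)
6: 14  (via 7)
Shortest route: 4 → 3 → 2 → 7 → 6 = 14 s.

14 s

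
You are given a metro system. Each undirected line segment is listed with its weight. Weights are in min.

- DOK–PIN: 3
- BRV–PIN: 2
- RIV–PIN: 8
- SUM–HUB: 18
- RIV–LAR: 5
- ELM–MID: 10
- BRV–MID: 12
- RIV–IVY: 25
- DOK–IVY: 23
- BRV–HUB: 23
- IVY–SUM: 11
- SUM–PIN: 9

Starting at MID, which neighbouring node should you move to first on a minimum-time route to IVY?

BRV

Candidate routes:
MID–BRV–HUB–SUM–IVY: 12+23+18+11 = 64
MID–BRV–PIN–DOK–IVY: 12+2+3+23 = 40
MID–BRV–PIN–SUM–IVY: 12+2+9+11 = 34
MID–BRV–PIN–RIV–IVY: 12+2+8+25 = 47
Cheapest is MID–BRV–PIN–SUM–IVY at 34 min.
So from MID the first move is to BRV.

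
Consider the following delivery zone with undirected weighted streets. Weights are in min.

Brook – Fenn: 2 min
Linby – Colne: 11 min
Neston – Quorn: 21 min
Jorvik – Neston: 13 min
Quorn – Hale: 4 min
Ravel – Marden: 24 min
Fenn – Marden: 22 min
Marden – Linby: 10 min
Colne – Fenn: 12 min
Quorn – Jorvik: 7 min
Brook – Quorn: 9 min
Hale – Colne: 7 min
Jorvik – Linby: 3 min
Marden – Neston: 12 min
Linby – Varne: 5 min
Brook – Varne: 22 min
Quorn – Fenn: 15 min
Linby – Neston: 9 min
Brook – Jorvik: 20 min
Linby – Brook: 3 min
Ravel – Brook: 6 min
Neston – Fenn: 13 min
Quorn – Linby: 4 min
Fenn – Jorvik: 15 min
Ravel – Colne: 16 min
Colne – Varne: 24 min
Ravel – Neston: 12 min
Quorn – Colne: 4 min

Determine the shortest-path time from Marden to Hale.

18 min

Enumerating some paths:
Marden–Linby–Brook–Quorn–Hale: 10+3+9+4 = 26
Marden–Linby–Quorn–Colne–Hale: 10+4+4+7 = 25
Marden–Linby–Quorn–Hale: 10+4+4 = 18
Marden–Linby–Jorvik–Quorn–Hale: 10+3+7+4 = 24
Cheapest is Marden–Linby–Quorn–Hale at 18 min.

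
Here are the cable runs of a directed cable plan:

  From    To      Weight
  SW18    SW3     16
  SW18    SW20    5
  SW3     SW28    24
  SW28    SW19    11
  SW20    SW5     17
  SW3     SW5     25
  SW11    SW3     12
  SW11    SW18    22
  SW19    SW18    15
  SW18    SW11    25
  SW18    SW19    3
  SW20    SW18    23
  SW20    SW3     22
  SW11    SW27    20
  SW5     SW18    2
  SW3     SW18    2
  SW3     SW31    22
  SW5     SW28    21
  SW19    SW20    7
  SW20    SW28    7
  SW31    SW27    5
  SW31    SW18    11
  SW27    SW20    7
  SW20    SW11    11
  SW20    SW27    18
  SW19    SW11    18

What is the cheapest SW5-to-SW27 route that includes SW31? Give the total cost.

Best SW5 to SW31: SW5 → SW18 → SW3 → SW31 costing 40
Best SW31 to SW27: SW31 → SW27 costing 5
Total via SW31: 40 + 5 = 45.

45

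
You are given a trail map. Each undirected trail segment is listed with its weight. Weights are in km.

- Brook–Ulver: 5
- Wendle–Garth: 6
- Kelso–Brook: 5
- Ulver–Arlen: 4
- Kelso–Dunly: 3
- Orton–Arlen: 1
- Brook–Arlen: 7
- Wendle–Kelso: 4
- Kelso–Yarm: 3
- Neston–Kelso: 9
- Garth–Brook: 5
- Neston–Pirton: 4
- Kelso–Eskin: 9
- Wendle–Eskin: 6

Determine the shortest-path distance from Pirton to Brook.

18 km

Enumerating some paths:
Pirton–Neston–Kelso–Wendle–Garth–Brook: 4+9+4+6+5 = 28
Pirton–Neston–Kelso–Brook: 4+9+5 = 18
The minimum is 18 km via Pirton–Neston–Kelso–Brook.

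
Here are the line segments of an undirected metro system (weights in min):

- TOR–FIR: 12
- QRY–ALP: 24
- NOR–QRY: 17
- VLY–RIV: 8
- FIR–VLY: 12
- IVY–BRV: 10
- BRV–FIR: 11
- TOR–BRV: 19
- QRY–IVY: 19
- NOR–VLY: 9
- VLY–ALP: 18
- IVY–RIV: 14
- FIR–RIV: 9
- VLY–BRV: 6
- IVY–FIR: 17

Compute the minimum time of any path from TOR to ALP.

42 min

Settle nodes by increasing distance from TOR:
TOR: 0
FIR: 12  (via TOR)
BRV: 19  (via TOR)
RIV: 21  (via FIR)
VLY: 24  (via FIR)
IVY: 29  (via FIR)
NOR: 33  (via VLY)
ALP: 42  (via VLY)
Shortest route: TOR → FIR → VLY → ALP = 42 min.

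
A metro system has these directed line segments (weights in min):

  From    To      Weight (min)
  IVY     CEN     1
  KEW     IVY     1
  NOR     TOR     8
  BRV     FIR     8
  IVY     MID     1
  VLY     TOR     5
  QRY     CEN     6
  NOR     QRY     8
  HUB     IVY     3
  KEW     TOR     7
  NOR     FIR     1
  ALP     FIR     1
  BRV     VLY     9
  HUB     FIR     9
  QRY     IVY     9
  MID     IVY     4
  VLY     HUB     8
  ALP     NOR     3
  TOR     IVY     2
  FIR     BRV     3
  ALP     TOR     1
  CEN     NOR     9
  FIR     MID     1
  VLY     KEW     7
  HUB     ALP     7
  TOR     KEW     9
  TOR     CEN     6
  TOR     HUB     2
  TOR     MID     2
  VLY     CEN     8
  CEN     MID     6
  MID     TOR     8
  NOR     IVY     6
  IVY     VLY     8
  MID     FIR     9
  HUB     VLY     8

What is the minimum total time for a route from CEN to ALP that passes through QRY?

44 min

Best CEN to QRY: CEN → NOR → QRY costing 17
Shortest QRY→ALP: QRY → IVY → MID → TOR → HUB → ALP = 27
Total via QRY: 17 + 27 = 44 min.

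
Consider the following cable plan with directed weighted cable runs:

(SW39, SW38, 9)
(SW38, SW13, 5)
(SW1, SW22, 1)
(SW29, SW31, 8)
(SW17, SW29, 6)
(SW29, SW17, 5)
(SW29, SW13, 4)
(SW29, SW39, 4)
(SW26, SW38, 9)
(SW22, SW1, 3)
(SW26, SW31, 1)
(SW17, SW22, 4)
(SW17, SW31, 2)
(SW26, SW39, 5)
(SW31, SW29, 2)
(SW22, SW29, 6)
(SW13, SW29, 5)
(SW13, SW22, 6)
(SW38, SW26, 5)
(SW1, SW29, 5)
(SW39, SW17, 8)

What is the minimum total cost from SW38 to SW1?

14

Candidate routes:
SW38 - SW13 - SW22 - SW1: 5+6+3 = 14
SW38 - SW26 - SW31 - SW29 - SW17 - SW22 - SW1: 5+1+2+5+4+3 = 20
SW38 - SW26 - SW31 - SW29 - SW13 - SW22 - SW1: 5+1+2+4+6+3 = 21
SW38 - SW13 - SW29 - SW17 - SW22 - SW1: 5+5+5+4+3 = 22
Cheapest is SW38 - SW13 - SW22 - SW1 at 14.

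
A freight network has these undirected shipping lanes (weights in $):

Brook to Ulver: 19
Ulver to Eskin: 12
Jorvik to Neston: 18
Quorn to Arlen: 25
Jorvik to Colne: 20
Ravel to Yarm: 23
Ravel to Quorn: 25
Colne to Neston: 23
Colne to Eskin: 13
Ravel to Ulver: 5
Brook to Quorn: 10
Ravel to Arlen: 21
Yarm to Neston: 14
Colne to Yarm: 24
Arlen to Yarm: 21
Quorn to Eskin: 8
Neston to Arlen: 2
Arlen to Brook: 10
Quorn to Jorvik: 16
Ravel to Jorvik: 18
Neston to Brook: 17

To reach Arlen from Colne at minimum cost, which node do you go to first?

Candidate routes:
Colne–Neston–Arlen: 23+2 = 25
Colne–Jorvik–Neston–Arlen: 20+18+2 = 40
Colne–Yarm–Neston–Arlen: 24+14+2 = 40
The minimum is $25 via Colne–Neston–Arlen.
So from Colne the first move is to Neston.

Neston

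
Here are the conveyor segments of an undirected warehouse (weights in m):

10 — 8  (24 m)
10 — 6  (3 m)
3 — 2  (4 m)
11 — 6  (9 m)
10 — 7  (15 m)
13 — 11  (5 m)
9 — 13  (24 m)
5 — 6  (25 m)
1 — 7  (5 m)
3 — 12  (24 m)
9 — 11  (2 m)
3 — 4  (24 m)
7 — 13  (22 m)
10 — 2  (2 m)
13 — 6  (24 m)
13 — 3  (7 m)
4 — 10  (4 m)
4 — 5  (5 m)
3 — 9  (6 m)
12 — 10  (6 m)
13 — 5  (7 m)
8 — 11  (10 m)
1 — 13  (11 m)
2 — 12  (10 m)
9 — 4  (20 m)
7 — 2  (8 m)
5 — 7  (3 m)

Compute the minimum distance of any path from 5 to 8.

22 m

Enumerating some paths:
5–13–11–8: 7+5+10 = 22
5–4–10–6–11–8: 5+4+3+9+10 = 31
Cheapest is 5–13–11–8 at 22 m.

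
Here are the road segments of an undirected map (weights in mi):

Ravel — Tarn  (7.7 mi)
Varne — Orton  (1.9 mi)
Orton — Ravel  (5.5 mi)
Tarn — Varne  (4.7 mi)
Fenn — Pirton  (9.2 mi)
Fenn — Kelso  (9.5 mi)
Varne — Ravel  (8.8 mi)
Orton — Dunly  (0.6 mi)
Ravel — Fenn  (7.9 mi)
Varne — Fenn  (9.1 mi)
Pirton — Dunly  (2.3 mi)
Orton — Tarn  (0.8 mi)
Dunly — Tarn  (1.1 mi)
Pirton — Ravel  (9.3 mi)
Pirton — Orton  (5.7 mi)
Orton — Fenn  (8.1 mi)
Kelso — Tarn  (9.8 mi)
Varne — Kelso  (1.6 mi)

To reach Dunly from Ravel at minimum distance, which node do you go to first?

Orton

Enumerating some paths:
Ravel - Orton - Tarn - Dunly: 5.5+0.8+1.1 = 7.4
Ravel - Tarn - Dunly: 7.7+1.1 = 8.8
Ravel - Orton - Dunly: 5.5+0.6 = 6.1
Cheapest is Ravel - Orton - Dunly at 6.1 mi.
So from Ravel the first move is to Orton.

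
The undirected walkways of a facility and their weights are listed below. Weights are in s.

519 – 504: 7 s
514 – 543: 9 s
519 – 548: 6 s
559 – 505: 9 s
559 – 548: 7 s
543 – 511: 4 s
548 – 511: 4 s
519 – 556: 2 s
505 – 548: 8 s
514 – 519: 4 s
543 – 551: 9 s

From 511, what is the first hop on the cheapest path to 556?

Candidate routes:
511–548–519–556: 4+6+2 = 12
511–543–514–519–556: 4+9+4+2 = 19
The minimum is 12 s via 511–548–519–556.
So from 511 the first move is to 548.

548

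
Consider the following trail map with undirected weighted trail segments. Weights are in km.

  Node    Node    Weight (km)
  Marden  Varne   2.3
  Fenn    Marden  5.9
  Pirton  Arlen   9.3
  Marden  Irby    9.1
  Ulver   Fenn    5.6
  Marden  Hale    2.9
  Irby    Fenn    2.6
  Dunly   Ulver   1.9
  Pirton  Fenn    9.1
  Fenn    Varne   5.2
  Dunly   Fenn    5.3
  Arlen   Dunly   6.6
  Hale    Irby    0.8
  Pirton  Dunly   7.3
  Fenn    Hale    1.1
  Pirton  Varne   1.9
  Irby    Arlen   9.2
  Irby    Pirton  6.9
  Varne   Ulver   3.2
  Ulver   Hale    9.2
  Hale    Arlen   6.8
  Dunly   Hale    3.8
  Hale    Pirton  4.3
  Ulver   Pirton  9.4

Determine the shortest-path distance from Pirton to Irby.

Enumerating some paths:
Pirton → Irby: 6.9 = 6.9
Pirton → Hale → Irby: 4.3+0.8 = 5.1
The minimum is 5.1 km via Pirton → Hale → Irby.

5.1 km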